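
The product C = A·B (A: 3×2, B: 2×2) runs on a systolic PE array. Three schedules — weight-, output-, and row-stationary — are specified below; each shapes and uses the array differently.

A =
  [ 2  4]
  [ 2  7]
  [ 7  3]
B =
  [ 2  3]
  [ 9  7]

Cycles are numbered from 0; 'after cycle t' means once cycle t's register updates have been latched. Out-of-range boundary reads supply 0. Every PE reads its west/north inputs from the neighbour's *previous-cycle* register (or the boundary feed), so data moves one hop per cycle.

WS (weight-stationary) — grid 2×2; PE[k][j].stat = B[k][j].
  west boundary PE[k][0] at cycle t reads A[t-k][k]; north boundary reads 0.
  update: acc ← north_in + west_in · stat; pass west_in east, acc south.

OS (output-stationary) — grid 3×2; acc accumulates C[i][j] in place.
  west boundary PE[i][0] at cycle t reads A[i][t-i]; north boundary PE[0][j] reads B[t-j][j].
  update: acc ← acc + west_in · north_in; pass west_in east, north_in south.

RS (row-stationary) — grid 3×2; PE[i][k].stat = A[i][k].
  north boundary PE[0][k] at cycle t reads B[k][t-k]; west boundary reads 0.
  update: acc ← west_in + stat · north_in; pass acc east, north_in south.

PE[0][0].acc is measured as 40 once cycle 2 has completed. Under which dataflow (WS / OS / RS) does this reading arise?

WS (2×2 grid), PE[0][0]:
  after 0 — PE[0][0] acc=4, pass-E 2, pass-S 4
  after 1 — PE[0][0] acc=4, pass-E 2, pass-S 4
  after 2 — PE[0][0] acc=14, pass-E 7, pass-S 14
OS (3×2 grid), PE[0][0]:
  after 0 — PE[0][0] acc=4, pass-E 2, pass-S 2
  after 1 — PE[0][0] acc=40, pass-E 4, pass-S 9
  after 2 — PE[0][0] acc=40, pass-E 0, pass-S 0
RS (3×2 grid), PE[0][0]:
  after 0 — PE[0][0] acc=4, pass-E 4, pass-S 2
  after 1 — PE[0][0] acc=6, pass-E 6, pass-S 3
  after 2 — PE[0][0] acc=0, pass-E 0, pass-S 0

dataflow = OS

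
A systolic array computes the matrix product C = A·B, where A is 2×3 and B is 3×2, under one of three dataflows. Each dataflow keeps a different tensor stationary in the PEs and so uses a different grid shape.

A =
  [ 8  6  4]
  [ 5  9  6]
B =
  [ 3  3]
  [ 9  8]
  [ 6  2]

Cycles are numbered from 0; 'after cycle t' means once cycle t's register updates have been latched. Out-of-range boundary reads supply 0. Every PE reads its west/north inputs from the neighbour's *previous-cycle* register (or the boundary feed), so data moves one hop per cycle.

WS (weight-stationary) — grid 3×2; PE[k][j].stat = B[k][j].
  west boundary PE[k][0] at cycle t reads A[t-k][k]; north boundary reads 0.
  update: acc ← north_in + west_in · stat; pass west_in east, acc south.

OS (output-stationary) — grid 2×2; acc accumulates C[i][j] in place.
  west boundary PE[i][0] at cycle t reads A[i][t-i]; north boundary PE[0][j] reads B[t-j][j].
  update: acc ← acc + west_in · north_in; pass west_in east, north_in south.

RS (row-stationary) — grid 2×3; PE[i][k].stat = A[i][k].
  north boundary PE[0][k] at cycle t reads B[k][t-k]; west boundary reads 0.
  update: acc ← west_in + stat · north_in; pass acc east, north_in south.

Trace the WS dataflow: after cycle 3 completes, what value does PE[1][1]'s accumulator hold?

PE[1][1].acc = 87

WS on a 3×2 grid — tracing PE[1][1] and its feeders:
  [0] (0,1) acc=0 (h:0 v:0)
  [0] (1,0) acc=0 (h:0 v:0)
  [0] (1,1) acc=0 (h:0 v:0)
  [1] (0,1) acc=24 (h:8 v:24)
  [1] (1,0) acc=78 (h:6 v:78)
  [1] (1,1) acc=0 (h:0 v:0)
  [2] (0,1) acc=15 (h:5 v:15)
  [2] (1,0) acc=96 (h:9 v:96)
  [2] (1,1) acc=72 (h:6 v:72)
  [3] (0,1) acc=0 (h:0 v:0)
  [3] (1,0) acc=0 (h:0 v:0)
  [3] (1,1) acc=87 (h:9 v:87)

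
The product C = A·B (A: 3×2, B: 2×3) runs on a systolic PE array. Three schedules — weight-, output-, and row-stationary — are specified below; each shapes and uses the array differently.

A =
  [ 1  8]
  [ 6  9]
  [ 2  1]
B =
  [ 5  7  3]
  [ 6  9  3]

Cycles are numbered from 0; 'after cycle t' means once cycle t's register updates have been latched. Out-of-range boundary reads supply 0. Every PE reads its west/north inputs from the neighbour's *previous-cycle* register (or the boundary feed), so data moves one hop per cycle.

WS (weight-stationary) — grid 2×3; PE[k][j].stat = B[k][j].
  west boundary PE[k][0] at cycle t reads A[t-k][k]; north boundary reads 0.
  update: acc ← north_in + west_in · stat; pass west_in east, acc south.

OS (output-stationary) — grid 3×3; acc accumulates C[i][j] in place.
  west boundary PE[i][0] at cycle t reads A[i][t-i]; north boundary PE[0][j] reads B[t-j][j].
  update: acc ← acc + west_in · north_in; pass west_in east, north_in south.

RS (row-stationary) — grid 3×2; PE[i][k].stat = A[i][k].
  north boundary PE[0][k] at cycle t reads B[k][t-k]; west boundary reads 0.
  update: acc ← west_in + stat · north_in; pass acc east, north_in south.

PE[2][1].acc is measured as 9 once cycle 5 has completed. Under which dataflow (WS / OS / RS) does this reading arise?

WS (2×3): PE[2][1] does not exist.
Under OS (3×3), PE[2][1]:
  0: (2,1).acc=0  regs=<0,0>
  1: (2,1).acc=0  regs=<0,0>
  2: (2,1).acc=0  regs=<0,0>
  3: (2,1).acc=14  regs=<2,7>
  4: (2,1).acc=23  regs=<1,9>
  5: (2,1).acc=23  regs=<0,0>
Under RS (3×2), PE[2][1]:
  0: (2,1).acc=0  regs=<0,0>
  1: (2,1).acc=0  regs=<0,0>
  2: (2,1).acc=0  regs=<0,0>
  3: (2,1).acc=16  regs=<16,6>
  4: (2,1).acc=23  regs=<23,9>
  5: (2,1).acc=9  regs=<9,3>

dataflow = RS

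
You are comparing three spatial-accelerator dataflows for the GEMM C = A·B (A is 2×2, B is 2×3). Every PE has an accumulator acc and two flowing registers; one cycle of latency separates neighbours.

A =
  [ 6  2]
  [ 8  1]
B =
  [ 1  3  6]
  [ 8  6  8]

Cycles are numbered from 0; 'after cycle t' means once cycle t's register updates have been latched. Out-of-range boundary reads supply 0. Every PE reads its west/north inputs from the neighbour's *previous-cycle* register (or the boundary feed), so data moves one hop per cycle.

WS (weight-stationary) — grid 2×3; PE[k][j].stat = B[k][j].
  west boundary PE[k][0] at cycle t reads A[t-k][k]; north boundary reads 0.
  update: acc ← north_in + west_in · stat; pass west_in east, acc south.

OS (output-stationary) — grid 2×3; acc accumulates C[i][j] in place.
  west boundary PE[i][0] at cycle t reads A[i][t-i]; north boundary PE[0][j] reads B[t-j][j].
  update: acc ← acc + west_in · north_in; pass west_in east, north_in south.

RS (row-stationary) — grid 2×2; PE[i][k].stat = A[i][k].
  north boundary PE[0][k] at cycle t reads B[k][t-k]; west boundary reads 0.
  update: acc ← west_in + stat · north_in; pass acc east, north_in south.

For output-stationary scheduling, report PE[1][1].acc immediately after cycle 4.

PE[1][1].acc = 30

OS 2×3: PE[1][1] cycle-by-cycle (with neighbour feeds):
  t=0 PE[0][1]: acc=0 h=0 v=0
  t=0 PE[1][0]: acc=0 h=0 v=0
  t=0 PE[1][1]: acc=0 h=0 v=0
  t=1 PE[0][1]: acc=18 h=6 v=3
  t=1 PE[1][0]: acc=8 h=8 v=1
  t=1 PE[1][1]: acc=0 h=0 v=0
  t=2 PE[0][1]: acc=30 h=2 v=6
  t=2 PE[1][0]: acc=16 h=1 v=8
  t=2 PE[1][1]: acc=24 h=8 v=3
  t=3 PE[0][1]: acc=30 h=0 v=0
  t=3 PE[1][0]: acc=16 h=0 v=0
  t=3 PE[1][1]: acc=30 h=1 v=6
  t=4 PE[0][1]: acc=30 h=0 v=0
  t=4 PE[1][0]: acc=16 h=0 v=0
  t=4 PE[1][1]: acc=30 h=0 v=0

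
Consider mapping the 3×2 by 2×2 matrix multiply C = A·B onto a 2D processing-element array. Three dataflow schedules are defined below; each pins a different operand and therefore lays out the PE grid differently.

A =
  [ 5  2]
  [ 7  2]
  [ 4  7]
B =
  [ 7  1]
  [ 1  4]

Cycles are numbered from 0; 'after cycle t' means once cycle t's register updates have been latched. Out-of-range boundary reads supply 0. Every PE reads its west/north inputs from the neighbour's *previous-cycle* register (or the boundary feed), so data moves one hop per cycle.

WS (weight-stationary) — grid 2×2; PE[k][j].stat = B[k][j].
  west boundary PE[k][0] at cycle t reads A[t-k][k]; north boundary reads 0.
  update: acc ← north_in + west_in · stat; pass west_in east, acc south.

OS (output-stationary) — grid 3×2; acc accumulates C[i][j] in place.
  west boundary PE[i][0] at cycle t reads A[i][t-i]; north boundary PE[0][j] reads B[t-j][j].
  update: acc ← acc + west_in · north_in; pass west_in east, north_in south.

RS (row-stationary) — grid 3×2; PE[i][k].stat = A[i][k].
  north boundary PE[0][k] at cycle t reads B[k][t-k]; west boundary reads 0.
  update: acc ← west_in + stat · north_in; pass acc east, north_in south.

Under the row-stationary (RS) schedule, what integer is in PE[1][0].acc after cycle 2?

PE[1][0].acc = 7

RS (3×2). Following PE[1][0] plus its west/north inputs:
  t=0 PE[0][0]: acc=35 h=35 v=7
  t=0 PE[1][0]: acc=0 h=0 v=0
  t=1 PE[0][0]: acc=5 h=5 v=1
  t=1 PE[1][0]: acc=49 h=49 v=7
  t=2 PE[0][0]: acc=0 h=0 v=0
  t=2 PE[1][0]: acc=7 h=7 v=1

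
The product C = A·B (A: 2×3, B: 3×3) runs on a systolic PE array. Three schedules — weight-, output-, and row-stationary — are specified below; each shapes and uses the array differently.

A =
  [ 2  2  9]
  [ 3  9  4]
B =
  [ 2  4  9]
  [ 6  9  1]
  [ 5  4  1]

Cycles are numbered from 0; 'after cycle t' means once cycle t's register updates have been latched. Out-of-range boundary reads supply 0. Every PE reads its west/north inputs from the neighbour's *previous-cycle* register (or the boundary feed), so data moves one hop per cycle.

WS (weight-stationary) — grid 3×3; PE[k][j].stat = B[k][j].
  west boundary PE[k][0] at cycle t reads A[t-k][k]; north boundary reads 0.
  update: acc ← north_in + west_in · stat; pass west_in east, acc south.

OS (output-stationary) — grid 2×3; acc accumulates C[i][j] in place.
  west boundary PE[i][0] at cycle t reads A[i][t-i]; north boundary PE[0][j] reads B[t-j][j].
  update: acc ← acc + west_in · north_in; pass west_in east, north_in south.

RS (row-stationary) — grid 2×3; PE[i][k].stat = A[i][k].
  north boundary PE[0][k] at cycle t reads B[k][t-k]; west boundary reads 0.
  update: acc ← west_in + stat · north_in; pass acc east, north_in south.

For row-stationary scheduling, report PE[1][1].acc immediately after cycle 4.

RS (2×3). Following PE[1][1] plus its west/north inputs:
  [0] (0,1) acc=0 (h:0 v:0)
  [0] (1,0) acc=0 (h:0 v:0)
  [0] (1,1) acc=0 (h:0 v:0)
  [1] (0,1) acc=16 (h:16 v:6)
  [1] (1,0) acc=6 (h:6 v:2)
  [1] (1,1) acc=0 (h:0 v:0)
  [2] (0,1) acc=26 (h:26 v:9)
  [2] (1,0) acc=12 (h:12 v:4)
  [2] (1,1) acc=60 (h:60 v:6)
  [3] (0,1) acc=20 (h:20 v:1)
  [3] (1,0) acc=27 (h:27 v:9)
  [3] (1,1) acc=93 (h:93 v:9)
  [4] (0,1) acc=0 (h:0 v:0)
  [4] (1,0) acc=0 (h:0 v:0)
  [4] (1,1) acc=36 (h:36 v:1)

PE[1][1].acc = 36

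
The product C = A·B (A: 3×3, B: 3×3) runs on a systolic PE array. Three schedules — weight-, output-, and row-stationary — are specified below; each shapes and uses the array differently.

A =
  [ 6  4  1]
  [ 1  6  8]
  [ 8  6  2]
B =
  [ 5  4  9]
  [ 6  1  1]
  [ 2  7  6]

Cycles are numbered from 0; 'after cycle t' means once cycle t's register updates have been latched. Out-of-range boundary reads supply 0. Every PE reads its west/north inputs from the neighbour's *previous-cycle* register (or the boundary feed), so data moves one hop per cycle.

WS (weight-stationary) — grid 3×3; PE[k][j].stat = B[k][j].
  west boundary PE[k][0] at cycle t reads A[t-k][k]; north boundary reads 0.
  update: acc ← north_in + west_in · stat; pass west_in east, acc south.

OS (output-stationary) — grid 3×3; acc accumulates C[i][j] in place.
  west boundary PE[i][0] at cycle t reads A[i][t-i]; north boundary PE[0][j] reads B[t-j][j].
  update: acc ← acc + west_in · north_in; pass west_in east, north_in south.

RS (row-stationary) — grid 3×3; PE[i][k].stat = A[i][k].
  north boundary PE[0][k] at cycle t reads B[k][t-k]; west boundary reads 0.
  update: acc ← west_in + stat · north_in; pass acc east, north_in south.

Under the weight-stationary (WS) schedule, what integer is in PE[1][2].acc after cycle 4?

PE[1][2].acc = 15

WS on a 3×3 grid — tracing PE[1][2] and its feeders:
  @0  [0,2]  acc 0  |  →0  ↓0
  @0  [1,1]  acc 0  |  →0  ↓0
  @0  [1,2]  acc 0  |  →0  ↓0
  @1  [0,2]  acc 0  |  →0  ↓0
  @1  [1,1]  acc 0  |  →0  ↓0
  @1  [1,2]  acc 0  |  →0  ↓0
  @2  [0,2]  acc 54  |  →6  ↓54
  @2  [1,1]  acc 28  |  →4  ↓28
  @2  [1,2]  acc 0  |  →0  ↓0
  @3  [0,2]  acc 9  |  →1  ↓9
  @3  [1,1]  acc 10  |  →6  ↓10
  @3  [1,2]  acc 58  |  →4  ↓58
  @4  [0,2]  acc 72  |  →8  ↓72
  @4  [1,1]  acc 38  |  →6  ↓38
  @4  [1,2]  acc 15  |  →6  ↓15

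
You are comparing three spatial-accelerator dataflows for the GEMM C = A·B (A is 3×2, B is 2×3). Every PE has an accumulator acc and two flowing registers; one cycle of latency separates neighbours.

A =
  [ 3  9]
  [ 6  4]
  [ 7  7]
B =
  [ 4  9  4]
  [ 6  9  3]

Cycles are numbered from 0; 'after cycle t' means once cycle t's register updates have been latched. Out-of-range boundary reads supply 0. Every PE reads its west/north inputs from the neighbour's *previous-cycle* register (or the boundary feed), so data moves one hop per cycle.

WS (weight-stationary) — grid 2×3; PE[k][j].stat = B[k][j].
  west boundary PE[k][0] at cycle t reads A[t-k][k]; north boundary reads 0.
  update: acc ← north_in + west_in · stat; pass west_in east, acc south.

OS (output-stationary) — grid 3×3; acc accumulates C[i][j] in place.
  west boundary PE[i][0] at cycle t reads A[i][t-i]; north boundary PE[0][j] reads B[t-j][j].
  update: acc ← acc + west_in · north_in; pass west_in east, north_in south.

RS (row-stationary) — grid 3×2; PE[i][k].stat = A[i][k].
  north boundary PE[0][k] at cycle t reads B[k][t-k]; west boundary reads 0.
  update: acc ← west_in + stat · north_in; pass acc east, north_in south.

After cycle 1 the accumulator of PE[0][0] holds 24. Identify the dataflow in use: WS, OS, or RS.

WS [2×3] PE[0][0] across cycles:
  0: (0,0).acc=12  regs=<3,12>
  1: (0,0).acc=24  regs=<6,24>
OS [3×3] PE[0][0] across cycles:
  0: (0,0).acc=12  regs=<3,4>
  1: (0,0).acc=66  regs=<9,6>
RS [3×2] PE[0][0] across cycles:
  0: (0,0).acc=12  regs=<12,4>
  1: (0,0).acc=27  regs=<27,9>

dataflow = WS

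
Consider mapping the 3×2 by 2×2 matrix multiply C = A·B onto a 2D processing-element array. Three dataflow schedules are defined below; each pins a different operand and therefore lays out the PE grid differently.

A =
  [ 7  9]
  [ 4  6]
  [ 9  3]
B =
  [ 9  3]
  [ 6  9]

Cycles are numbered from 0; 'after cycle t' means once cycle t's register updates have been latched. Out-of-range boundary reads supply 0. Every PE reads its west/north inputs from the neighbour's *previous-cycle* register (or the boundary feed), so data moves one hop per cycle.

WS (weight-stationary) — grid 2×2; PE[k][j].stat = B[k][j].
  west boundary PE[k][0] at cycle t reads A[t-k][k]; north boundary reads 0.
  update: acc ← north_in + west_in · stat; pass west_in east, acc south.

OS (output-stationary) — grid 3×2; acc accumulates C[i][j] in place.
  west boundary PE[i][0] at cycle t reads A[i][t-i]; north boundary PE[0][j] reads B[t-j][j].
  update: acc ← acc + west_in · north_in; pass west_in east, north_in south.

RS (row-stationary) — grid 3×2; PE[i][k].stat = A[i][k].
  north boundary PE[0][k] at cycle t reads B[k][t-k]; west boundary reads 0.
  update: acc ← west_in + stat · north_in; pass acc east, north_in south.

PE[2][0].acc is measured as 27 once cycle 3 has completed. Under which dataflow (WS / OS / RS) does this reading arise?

WS: PE[2][0] is outside its 2×2 grid.
OS [3×2] PE[2][0] across cycles:
  c0 r2c0: 0 / 0 / 0
  c1 r2c0: 0 / 0 / 0
  c2 r2c0: 81 / 9 / 9
  c3 r2c0: 99 / 3 / 6
RS [3×2] PE[2][0] across cycles:
  c0 r2c0: 0 / 0 / 0
  c1 r2c0: 0 / 0 / 0
  c2 r2c0: 81 / 81 / 9
  c3 r2c0: 27 / 27 / 3

dataflow = RS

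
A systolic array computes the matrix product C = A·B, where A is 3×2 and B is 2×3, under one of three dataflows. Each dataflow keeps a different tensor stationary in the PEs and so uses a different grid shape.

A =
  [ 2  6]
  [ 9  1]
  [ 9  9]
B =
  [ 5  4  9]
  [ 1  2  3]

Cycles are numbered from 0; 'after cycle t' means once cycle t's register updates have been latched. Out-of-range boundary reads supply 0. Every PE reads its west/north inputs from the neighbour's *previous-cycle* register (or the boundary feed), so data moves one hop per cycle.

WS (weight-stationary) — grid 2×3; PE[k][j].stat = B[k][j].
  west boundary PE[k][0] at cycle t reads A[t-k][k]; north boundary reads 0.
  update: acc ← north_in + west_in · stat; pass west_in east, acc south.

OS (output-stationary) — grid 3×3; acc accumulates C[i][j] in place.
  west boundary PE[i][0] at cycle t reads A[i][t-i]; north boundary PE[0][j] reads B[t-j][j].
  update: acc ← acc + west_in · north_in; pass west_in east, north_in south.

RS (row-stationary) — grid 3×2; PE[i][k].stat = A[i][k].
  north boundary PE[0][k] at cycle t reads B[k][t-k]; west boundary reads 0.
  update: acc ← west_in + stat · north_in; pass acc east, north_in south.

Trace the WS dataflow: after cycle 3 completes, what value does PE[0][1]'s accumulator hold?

WS 2×3: PE[0][1] cycle-by-cycle (with neighbour feeds):
  [0] (0,0) acc=10 (h:2 v:10)
  [0] (0,1) acc=0 (h:0 v:0)
  [1] (0,0) acc=45 (h:9 v:45)
  [1] (0,1) acc=8 (h:2 v:8)
  [2] (0,0) acc=45 (h:9 v:45)
  [2] (0,1) acc=36 (h:9 v:36)
  [3] (0,0) acc=0 (h:0 v:0)
  [3] (0,1) acc=36 (h:9 v:36)

PE[0][1].acc = 36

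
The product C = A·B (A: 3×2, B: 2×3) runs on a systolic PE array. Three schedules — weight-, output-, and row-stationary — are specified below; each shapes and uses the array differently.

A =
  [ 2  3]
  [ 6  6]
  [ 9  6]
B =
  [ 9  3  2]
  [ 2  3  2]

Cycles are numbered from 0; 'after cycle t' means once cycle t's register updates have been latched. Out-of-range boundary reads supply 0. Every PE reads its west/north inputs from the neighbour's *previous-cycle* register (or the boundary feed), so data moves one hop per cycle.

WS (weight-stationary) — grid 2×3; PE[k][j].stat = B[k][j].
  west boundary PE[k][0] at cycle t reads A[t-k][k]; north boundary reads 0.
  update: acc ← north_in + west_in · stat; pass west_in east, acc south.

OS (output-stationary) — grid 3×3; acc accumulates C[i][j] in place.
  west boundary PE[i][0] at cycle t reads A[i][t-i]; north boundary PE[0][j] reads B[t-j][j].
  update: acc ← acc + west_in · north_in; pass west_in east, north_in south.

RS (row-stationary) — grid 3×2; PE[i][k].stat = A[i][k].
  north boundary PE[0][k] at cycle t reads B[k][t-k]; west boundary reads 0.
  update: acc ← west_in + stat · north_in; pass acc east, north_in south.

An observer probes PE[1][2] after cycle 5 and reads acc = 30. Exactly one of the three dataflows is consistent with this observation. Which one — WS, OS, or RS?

dataflow = WS

Under WS (2×3), PE[1][2]:
  cycle 0: PE[1][2] → acc 0, east 0, south 0
  cycle 1: PE[1][2] → acc 0, east 0, south 0
  cycle 2: PE[1][2] → acc 0, east 0, south 0
  cycle 3: PE[1][2] → acc 10, east 3, south 10
  cycle 4: PE[1][2] → acc 24, east 6, south 24
  cycle 5: PE[1][2] → acc 30, east 6, south 30
Under OS (3×3), PE[1][2]:
  cycle 0: PE[1][2] → acc 0, east 0, south 0
  cycle 1: PE[1][2] → acc 0, east 0, south 0
  cycle 2: PE[1][2] → acc 0, east 0, south 0
  cycle 3: PE[1][2] → acc 12, east 6, south 2
  cycle 4: PE[1][2] → acc 24, east 6, south 2
  cycle 5: PE[1][2] → acc 24, east 0, south 0
RS (3×2): PE[1][2] does not exist.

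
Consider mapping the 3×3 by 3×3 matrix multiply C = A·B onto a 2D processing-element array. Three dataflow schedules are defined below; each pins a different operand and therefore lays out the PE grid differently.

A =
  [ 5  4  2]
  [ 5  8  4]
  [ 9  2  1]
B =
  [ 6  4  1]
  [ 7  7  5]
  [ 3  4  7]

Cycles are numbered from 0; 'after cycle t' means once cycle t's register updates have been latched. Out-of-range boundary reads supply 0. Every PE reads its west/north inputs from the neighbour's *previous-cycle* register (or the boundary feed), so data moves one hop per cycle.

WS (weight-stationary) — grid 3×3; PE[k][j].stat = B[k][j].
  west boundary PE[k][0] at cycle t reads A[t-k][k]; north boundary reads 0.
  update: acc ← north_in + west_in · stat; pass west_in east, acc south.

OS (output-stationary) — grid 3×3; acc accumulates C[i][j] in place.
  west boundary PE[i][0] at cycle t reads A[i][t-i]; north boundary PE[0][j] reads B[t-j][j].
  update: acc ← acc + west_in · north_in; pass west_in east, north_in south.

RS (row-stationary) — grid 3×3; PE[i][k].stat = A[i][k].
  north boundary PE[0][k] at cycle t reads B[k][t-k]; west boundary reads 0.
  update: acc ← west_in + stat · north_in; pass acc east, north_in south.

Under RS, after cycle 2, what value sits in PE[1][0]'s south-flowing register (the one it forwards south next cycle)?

register = 4

Tracing RS — 3×3 array, target PE[1][0]:
  0: (0,0).acc=30  regs=<30,6>
  0: (1,0).acc=0  regs=<0,0>
  1: (0,0).acc=20  regs=<20,4>
  1: (1,0).acc=30  regs=<30,6>
  2: (0,0).acc=5  regs=<5,1>
  2: (1,0).acc=20  regs=<20,4>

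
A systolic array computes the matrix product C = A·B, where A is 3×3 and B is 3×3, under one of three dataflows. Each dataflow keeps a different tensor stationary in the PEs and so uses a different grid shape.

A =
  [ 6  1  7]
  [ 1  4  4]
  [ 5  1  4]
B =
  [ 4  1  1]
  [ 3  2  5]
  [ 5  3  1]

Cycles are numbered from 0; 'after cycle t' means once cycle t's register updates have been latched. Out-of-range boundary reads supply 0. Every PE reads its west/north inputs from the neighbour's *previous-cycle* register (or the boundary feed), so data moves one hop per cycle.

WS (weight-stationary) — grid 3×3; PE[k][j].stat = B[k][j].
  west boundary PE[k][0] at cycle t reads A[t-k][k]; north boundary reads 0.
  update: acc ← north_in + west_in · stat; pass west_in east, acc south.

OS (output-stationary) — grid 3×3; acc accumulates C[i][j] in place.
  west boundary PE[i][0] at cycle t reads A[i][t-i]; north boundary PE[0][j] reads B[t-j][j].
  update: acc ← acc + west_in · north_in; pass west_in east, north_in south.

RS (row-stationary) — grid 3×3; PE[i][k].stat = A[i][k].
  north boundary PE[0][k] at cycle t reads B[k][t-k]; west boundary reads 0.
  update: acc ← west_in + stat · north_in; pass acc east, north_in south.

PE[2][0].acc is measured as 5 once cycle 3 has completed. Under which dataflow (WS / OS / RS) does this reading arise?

Under WS (3×3), PE[2][0]:
  @0  [2,0]  acc 0  |  →0  ↓0
  @1  [2,0]  acc 0  |  →0  ↓0
  @2  [2,0]  acc 62  |  →7  ↓62
  @3  [2,0]  acc 36  |  →4  ↓36
Under OS (3×3), PE[2][0]:
  @0  [2,0]  acc 0  |  →0  ↓0
  @1  [2,0]  acc 0  |  →0  ↓0
  @2  [2,0]  acc 20  |  →5  ↓4
  @3  [2,0]  acc 23  |  →1  ↓3
Under RS (3×3), PE[2][0]:
  @0  [2,0]  acc 0  |  →0  ↓0
  @1  [2,0]  acc 0  |  →0  ↓0
  @2  [2,0]  acc 20  |  →20  ↓4
  @3  [2,0]  acc 5  |  →5  ↓1

dataflow = RS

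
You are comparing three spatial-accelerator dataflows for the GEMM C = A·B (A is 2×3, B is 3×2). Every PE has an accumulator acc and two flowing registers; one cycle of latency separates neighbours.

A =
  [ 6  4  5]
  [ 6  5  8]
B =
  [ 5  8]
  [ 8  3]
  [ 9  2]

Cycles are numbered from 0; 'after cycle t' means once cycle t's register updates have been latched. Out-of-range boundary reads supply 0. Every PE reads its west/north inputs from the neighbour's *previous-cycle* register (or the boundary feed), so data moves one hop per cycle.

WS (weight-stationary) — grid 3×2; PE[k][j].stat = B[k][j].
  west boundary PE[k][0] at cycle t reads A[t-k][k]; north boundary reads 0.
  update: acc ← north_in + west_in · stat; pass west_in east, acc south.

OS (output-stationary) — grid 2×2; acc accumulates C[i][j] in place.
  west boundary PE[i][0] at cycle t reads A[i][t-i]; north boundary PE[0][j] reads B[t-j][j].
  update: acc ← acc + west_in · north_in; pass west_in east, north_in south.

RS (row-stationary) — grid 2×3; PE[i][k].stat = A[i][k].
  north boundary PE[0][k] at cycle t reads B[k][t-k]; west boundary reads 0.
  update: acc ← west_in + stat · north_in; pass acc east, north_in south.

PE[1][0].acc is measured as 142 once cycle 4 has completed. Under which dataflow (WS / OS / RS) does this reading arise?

Under WS (3×2), PE[1][0]:
  after 0 — PE[1][0] acc=0, pass-E 0, pass-S 0
  after 1 — PE[1][0] acc=62, pass-E 4, pass-S 62
  after 2 — PE[1][0] acc=70, pass-E 5, pass-S 70
  after 3 — PE[1][0] acc=0, pass-E 0, pass-S 0
  after 4 — PE[1][0] acc=0, pass-E 0, pass-S 0
Under OS (2×2), PE[1][0]:
  after 0 — PE[1][0] acc=0, pass-E 0, pass-S 0
  after 1 — PE[1][0] acc=30, pass-E 6, pass-S 5
  after 2 — PE[1][0] acc=70, pass-E 5, pass-S 8
  after 3 — PE[1][0] acc=142, pass-E 8, pass-S 9
  after 4 — PE[1][0] acc=142, pass-E 0, pass-S 0
Under RS (2×3), PE[1][0]:
  after 0 — PE[1][0] acc=0, pass-E 0, pass-S 0
  after 1 — PE[1][0] acc=30, pass-E 30, pass-S 5
  after 2 — PE[1][0] acc=48, pass-E 48, pass-S 8
  after 3 — PE[1][0] acc=0, pass-E 0, pass-S 0
  after 4 — PE[1][0] acc=0, pass-E 0, pass-S 0

dataflow = OS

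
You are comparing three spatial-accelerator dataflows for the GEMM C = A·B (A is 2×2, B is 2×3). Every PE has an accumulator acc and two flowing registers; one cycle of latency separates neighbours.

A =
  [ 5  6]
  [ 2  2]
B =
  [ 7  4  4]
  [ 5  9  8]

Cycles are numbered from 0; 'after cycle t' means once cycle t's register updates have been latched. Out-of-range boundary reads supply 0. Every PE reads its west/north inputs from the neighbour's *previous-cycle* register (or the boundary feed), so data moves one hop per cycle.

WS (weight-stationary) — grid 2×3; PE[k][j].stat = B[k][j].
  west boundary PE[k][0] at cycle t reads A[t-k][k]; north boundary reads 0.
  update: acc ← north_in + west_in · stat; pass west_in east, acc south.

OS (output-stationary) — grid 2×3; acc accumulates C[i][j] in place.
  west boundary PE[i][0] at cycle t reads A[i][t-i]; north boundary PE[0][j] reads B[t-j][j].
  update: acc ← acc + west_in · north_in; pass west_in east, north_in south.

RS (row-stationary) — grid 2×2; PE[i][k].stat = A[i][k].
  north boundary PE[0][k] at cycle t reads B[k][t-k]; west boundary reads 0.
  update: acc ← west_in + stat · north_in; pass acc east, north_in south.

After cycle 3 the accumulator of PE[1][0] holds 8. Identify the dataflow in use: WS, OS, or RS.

dataflow = RS

WS [2×3] PE[1][0] across cycles:
  after 0 — PE[1][0] acc=0, pass-E 0, pass-S 0
  after 1 — PE[1][0] acc=65, pass-E 6, pass-S 65
  after 2 — PE[1][0] acc=24, pass-E 2, pass-S 24
  after 3 — PE[1][0] acc=0, pass-E 0, pass-S 0
OS [2×3] PE[1][0] across cycles:
  after 0 — PE[1][0] acc=0, pass-E 0, pass-S 0
  after 1 — PE[1][0] acc=14, pass-E 2, pass-S 7
  after 2 — PE[1][0] acc=24, pass-E 2, pass-S 5
  after 3 — PE[1][0] acc=24, pass-E 0, pass-S 0
RS [2×2] PE[1][0] across cycles:
  after 0 — PE[1][0] acc=0, pass-E 0, pass-S 0
  after 1 — PE[1][0] acc=14, pass-E 14, pass-S 7
  after 2 — PE[1][0] acc=8, pass-E 8, pass-S 4
  after 3 — PE[1][0] acc=8, pass-E 8, pass-S 4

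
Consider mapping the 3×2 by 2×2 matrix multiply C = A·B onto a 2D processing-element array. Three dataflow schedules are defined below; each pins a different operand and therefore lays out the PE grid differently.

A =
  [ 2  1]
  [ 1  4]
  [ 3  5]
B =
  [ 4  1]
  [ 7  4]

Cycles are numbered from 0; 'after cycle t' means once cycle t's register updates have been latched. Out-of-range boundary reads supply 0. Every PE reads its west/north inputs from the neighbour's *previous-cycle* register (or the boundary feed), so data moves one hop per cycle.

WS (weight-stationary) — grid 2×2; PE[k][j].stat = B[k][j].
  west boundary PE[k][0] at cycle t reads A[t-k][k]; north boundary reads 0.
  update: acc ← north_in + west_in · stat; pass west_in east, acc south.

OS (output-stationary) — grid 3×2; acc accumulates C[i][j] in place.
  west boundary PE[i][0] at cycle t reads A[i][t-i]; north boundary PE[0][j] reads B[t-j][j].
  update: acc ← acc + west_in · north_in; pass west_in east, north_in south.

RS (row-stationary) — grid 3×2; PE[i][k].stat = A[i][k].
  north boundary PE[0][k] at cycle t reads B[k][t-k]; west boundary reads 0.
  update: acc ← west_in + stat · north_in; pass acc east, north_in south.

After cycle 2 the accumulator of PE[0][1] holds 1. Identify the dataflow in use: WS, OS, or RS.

— WS: 2×2; PE[0][1] trace:
  c0 r0c1: 0 / 0 / 0
  c1 r0c1: 2 / 2 / 2
  c2 r0c1: 1 / 1 / 1
— OS: 3×2; PE[0][1] trace:
  c0 r0c1: 0 / 0 / 0
  c1 r0c1: 2 / 2 / 1
  c2 r0c1: 6 / 1 / 4
— RS: 3×2; PE[0][1] trace:
  c0 r0c1: 0 / 0 / 0
  c1 r0c1: 15 / 15 / 7
  c2 r0c1: 6 / 6 / 4

dataflow = WS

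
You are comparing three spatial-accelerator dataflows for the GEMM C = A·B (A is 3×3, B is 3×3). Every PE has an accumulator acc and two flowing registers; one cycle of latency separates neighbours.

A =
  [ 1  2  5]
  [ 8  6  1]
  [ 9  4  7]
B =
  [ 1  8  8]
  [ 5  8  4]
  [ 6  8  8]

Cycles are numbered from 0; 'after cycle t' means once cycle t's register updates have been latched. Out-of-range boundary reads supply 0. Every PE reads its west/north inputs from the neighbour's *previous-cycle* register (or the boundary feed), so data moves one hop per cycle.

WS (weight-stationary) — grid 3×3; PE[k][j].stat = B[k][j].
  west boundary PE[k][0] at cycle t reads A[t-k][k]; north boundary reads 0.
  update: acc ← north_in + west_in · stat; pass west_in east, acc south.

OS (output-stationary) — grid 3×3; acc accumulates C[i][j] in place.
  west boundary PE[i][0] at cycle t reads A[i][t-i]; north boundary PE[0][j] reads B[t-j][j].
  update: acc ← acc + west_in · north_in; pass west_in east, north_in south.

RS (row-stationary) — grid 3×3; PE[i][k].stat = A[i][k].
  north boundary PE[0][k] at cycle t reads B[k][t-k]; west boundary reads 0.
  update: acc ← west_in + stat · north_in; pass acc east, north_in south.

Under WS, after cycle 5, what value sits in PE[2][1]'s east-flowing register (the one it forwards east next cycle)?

WS (3×3). Following PE[2][1] plus its west/north inputs:
  @0  [1,1]  acc 0  |  →0  ↓0
  @0  [2,0]  acc 0  |  →0  ↓0
  @0  [2,1]  acc 0  |  →0  ↓0
  @1  [1,1]  acc 0  |  →0  ↓0
  @1  [2,0]  acc 0  |  →0  ↓0
  @1  [2,1]  acc 0  |  →0  ↓0
  @2  [1,1]  acc 24  |  →2  ↓24
  @2  [2,0]  acc 41  |  →5  ↓41
  @2  [2,1]  acc 0  |  →0  ↓0
  @3  [1,1]  acc 112  |  →6  ↓112
  @3  [2,0]  acc 44  |  →1  ↓44
  @3  [2,1]  acc 64  |  →5  ↓64
  @4  [1,1]  acc 104  |  →4  ↓104
  @4  [2,0]  acc 71  |  →7  ↓71
  @4  [2,1]  acc 120  |  →1  ↓120
  @5  [1,1]  acc 0  |  →0  ↓0
  @5  [2,0]  acc 0  |  →0  ↓0
  @5  [2,1]  acc 160  |  →7  ↓160

register = 7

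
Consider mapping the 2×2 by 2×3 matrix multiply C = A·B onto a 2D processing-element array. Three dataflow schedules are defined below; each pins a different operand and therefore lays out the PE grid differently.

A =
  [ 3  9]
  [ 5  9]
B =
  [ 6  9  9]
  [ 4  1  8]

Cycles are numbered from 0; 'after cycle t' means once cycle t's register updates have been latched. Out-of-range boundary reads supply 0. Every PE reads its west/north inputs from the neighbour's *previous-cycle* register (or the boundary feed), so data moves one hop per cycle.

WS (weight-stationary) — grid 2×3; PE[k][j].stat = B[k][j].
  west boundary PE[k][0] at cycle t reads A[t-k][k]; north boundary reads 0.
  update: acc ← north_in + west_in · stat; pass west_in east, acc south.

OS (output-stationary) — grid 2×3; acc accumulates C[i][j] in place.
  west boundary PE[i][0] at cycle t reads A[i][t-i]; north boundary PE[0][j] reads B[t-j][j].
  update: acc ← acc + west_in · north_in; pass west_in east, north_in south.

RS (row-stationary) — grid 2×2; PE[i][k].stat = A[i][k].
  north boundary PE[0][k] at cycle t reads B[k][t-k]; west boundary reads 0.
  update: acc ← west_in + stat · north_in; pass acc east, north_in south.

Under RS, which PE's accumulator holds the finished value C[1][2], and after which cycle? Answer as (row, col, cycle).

(row, col, cycle) = (1, 1, 4)

RS — PE[1][1] is where C[1][2] collects:
  c0 r1c1: 0 / 0 / 0
  c1 r1c1: 0 / 0 / 0
  c2 r1c1: 66 / 66 / 4
  c3 r1c1: 54 / 54 / 1
  c4 r1c1: 117 / 117 / 8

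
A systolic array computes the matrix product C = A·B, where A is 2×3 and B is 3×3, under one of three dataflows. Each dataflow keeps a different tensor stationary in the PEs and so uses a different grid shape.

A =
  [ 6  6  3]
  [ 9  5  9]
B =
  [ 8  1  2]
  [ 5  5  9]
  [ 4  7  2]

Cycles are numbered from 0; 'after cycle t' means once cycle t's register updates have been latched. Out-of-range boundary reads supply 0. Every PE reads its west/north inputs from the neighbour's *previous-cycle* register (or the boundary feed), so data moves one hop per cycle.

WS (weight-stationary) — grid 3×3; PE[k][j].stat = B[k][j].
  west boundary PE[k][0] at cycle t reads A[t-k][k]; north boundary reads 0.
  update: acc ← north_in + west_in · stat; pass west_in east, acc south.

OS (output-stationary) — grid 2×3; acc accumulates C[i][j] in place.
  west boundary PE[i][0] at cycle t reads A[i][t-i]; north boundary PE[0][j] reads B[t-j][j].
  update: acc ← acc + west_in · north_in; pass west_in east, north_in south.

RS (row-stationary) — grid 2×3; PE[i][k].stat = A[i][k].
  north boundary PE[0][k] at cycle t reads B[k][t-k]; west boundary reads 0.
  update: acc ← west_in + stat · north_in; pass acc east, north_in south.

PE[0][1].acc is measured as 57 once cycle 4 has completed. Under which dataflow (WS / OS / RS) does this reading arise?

— WS: 3×3; PE[0][1] trace:
  c0 r0c1: 0 / 0 / 0
  c1 r0c1: 6 / 6 / 6
  c2 r0c1: 9 / 9 / 9
  c3 r0c1: 0 / 0 / 0
  c4 r0c1: 0 / 0 / 0
— OS: 2×3; PE[0][1] trace:
  c0 r0c1: 0 / 0 / 0
  c1 r0c1: 6 / 6 / 1
  c2 r0c1: 36 / 6 / 5
  c3 r0c1: 57 / 3 / 7
  c4 r0c1: 57 / 0 / 0
— RS: 2×3; PE[0][1] trace:
  c0 r0c1: 0 / 0 / 0
  c1 r0c1: 78 / 78 / 5
  c2 r0c1: 36 / 36 / 5
  c3 r0c1: 66 / 66 / 9
  c4 r0c1: 0 / 0 / 0

dataflow = OS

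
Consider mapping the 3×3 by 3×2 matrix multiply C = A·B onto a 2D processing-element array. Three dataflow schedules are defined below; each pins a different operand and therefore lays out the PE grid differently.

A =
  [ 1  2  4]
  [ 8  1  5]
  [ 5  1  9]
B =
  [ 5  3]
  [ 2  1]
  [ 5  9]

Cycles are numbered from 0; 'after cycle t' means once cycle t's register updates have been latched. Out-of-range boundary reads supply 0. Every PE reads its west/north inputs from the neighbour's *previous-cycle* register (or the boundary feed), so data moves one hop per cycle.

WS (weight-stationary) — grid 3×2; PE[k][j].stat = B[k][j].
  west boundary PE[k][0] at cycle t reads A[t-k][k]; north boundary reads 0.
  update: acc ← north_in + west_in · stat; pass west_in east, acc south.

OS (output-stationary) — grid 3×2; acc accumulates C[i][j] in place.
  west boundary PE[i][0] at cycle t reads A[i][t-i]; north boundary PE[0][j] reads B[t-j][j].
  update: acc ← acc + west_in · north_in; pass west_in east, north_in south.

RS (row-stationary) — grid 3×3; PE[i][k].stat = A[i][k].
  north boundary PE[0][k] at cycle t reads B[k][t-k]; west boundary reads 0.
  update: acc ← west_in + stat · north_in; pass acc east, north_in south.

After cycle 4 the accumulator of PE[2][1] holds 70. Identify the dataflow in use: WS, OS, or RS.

dataflow = WS

WS [3×2] PE[2][1] across cycles:
  t=0 PE[2][1]: acc=0 h=0 v=0
  t=1 PE[2][1]: acc=0 h=0 v=0
  t=2 PE[2][1]: acc=0 h=0 v=0
  t=3 PE[2][1]: acc=41 h=4 v=41
  t=4 PE[2][1]: acc=70 h=5 v=70
OS [3×2] PE[2][1] across cycles:
  t=0 PE[2][1]: acc=0 h=0 v=0
  t=1 PE[2][1]: acc=0 h=0 v=0
  t=2 PE[2][1]: acc=0 h=0 v=0
  t=3 PE[2][1]: acc=15 h=5 v=3
  t=4 PE[2][1]: acc=16 h=1 v=1
RS [3×3] PE[2][1] across cycles:
  t=0 PE[2][1]: acc=0 h=0 v=0
  t=1 PE[2][1]: acc=0 h=0 v=0
  t=2 PE[2][1]: acc=0 h=0 v=0
  t=3 PE[2][1]: acc=27 h=27 v=2
  t=4 PE[2][1]: acc=16 h=16 v=1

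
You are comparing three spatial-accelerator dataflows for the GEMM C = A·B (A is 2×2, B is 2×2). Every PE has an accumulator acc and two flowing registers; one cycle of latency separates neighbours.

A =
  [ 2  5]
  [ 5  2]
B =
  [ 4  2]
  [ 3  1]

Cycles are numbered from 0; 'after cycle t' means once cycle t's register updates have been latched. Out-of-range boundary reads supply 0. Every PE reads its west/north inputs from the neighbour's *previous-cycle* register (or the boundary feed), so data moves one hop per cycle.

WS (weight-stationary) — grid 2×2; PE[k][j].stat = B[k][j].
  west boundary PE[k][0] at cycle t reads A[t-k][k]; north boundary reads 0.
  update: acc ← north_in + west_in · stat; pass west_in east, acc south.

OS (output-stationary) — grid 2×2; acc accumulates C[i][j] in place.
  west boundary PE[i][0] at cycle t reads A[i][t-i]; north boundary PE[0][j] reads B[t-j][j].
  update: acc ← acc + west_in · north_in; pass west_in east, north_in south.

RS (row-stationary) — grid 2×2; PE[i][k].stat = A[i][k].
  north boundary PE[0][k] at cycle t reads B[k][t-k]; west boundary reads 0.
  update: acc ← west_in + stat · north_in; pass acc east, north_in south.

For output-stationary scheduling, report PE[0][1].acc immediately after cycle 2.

PE[0][1].acc = 9

Tracing OS — 2×2 array, target PE[0][1]:
  step 0 · PE0,0: acc=8; fwd→2 fwd↓4
  step 0 · PE0,1: acc=0; fwd→0 fwd↓0
  step 1 · PE0,0: acc=23; fwd→5 fwd↓3
  step 1 · PE0,1: acc=4; fwd→2 fwd↓2
  step 2 · PE0,0: acc=23; fwd→0 fwd↓0
  step 2 · PE0,1: acc=9; fwd→5 fwd↓1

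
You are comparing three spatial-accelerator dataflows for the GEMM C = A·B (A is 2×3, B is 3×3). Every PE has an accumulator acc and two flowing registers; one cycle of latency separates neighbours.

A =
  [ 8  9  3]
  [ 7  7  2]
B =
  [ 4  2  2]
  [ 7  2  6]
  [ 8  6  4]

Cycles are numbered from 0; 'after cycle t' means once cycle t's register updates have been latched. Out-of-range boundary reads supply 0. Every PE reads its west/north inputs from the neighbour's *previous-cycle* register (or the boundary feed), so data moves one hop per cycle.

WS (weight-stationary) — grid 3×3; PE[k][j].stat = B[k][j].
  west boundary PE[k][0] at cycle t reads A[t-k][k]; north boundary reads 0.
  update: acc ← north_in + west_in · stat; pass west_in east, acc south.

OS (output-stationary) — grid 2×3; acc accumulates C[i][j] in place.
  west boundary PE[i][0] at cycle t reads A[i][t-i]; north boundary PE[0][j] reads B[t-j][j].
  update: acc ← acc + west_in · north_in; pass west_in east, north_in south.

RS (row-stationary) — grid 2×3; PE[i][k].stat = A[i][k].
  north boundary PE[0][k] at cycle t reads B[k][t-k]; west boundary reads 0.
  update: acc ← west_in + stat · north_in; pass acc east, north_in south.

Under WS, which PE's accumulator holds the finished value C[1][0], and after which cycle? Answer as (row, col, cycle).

WS: C[1][0] accumulates in PE[2][0]:
  0: (2,0).acc=0  regs=<0,0>
  1: (2,0).acc=0  regs=<0,0>
  2: (2,0).acc=119  regs=<3,119>
  3: (2,0).acc=93  regs=<2,93>

(row, col, cycle) = (2, 0, 3)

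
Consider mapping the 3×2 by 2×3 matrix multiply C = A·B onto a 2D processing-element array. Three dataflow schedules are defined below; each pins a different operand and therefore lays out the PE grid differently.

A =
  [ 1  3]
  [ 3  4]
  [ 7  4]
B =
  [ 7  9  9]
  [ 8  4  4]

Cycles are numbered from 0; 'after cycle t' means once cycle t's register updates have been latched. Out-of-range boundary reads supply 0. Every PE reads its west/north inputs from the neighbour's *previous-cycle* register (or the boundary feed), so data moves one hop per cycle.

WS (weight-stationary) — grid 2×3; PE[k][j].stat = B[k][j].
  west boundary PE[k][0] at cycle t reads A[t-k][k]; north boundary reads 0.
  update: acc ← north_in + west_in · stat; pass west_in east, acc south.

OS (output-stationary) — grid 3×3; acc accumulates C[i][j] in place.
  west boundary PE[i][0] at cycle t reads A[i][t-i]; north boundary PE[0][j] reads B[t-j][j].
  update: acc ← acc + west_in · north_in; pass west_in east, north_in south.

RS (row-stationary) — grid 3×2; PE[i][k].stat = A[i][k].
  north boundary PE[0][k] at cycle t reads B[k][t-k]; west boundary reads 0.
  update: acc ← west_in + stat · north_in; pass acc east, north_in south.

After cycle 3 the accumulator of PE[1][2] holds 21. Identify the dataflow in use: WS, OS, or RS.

dataflow = WS

WS [2×3] PE[1][2] across cycles:
  cycle 0: PE[1][2] → acc 0, east 0, south 0
  cycle 1: PE[1][2] → acc 0, east 0, south 0
  cycle 2: PE[1][2] → acc 0, east 0, south 0
  cycle 3: PE[1][2] → acc 21, east 3, south 21
OS [3×3] PE[1][2] across cycles:
  cycle 0: PE[1][2] → acc 0, east 0, south 0
  cycle 1: PE[1][2] → acc 0, east 0, south 0
  cycle 2: PE[1][2] → acc 0, east 0, south 0
  cycle 3: PE[1][2] → acc 27, east 3, south 9
— RS: 3×2 array has no PE[1][2].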